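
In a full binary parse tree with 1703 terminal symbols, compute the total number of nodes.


Leaf nodes (terminals): 1703
Internal nodes = n - 1 = 1703 - 1 = 1702
Total = leaves + internal = 1703 + 1702 = 3405

3405


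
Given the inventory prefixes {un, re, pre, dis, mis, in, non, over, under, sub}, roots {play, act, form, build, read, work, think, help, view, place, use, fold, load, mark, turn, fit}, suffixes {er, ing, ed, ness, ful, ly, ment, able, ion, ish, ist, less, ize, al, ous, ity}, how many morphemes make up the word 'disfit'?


Segmenting 'disfit' against the inventory:
  'dis' -> prefix (morpheme 1)
  'fit' -> root (morpheme 2)
Total morphemes: 2

2


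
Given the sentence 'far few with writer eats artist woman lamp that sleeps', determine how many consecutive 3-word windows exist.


Word trigrams from [10] words:
  Trigram 1: (far few with)
  Trigram 2: (few with writer)
  Trigram 3: (with writer eats)
  Trigram 4: (writer eats artist)
  Trigram 5: (eats artist woman)
  Trigram 6: (artist woman lamp)
  Trigram 7: (woman lamp that)
  Trigram 8: (lamp that sleeps)
Total word trigrams: 10 - 2 = 8

8


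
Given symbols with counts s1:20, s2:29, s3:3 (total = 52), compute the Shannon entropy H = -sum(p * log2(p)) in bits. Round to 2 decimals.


Computing entropy H = -sum(p_i * log2(p_i)):
  s1: p = 20/52 = 0.3846, -p*log2(p) = 0.5302
  s2: p = 29/52 = 0.5577, -p*log2(p) = 0.4698
  s3: p = 3/52 = 0.0577, -p*log2(p) = 0.2374
H = sum of terms = 1.2374
Rounded to 2 decimals: 1.24

1.24


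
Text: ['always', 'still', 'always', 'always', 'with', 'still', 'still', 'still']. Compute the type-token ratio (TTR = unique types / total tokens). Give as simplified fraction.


Tokens: 8
Unique types: ('always', 'still', 'with') = 3
TTR = 3/8
Already in lowest terms.

3/8


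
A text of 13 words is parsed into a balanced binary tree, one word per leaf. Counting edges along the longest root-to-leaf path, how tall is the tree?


In a balanced binary tree with n leaves the deepest leaf is ceil(log2(n)) edges below the root.
log2(13) = 3.7004
ceil(3.7004) = 4
height (edges) = 4

4


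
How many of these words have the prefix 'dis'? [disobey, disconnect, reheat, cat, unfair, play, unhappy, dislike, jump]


Checking each word for prefix 'dis':
  'disobey' -> YES, starts with 'dis' (count: 1)
  'disconnect' -> YES, starts with 'dis' (count: 2)
  'reheat' -> no (count: 2)
  'cat' -> no (count: 2)
  'unfair' -> no (count: 2)
  'play' -> no (count: 2)
  'unhappy' -> no (count: 2)
  'dislike' -> YES, starts with 'dis' (count: 3)
  'jump' -> no (count: 3)
Total with prefix 'dis': 3

3


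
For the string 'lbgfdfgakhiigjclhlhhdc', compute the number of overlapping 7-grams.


String 'lbgfdfgakhiigjclhlhhdc' has length L = 22.
Number of overlapping n-grams = L - n + 1
Substituting: 22 - 7 + 1 = 16

16


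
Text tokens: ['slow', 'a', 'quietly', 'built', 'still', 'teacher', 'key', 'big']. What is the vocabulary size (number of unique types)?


Listing all tokens and tracking unique types:
  Token 1: 'slow' -> NEW (unique so far: 1)
  Token 2: 'a' -> NEW (unique so far: 2)
  Token 3: 'quietly' -> NEW (unique so far: 3)
  Token 4: 'built' -> NEW (unique so far: 4)
  Token 5: 'still' -> NEW (unique so far: 5)
  Token 6: 'teacher' -> NEW (unique so far: 6)
  Token 7: 'key' -> NEW (unique so far: 7)
  Token 8: 'big' -> NEW (unique so far: 8)
Unique types: ('a', 'big', 'built', 'key', 'quietly', 'slow', 'still', 'teacher')
Vocabulary size: 8

8


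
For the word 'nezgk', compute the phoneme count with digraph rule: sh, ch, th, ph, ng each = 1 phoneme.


Parsing 'nezgk' greedily, digraphs first:
  'n' -> consonant phoneme (phonemes so far: 1)
  'e' -> vowel phoneme (phonemes so far: 2)
  'z' -> consonant phoneme (phonemes so far: 3)
  'g' -> consonant phoneme (phonemes so far: 4)
  'k' -> consonant phoneme (phonemes so far: 5)
Total phonemes: 5

5


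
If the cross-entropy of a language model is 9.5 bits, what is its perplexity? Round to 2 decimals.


Perplexity formula: PP = 2^H
H = 9.5
PP = 2^9.5
Decompose: 2^9.5 = 2^9 * 2^0.5 = 2^9 * sqrt(2)
2^9 = 512, sqrt(2) ~ 1.4142136
PP ~ 512 * 1.4142136 = 724.0773632
Rounded to 2 decimals: 724.08

724.08


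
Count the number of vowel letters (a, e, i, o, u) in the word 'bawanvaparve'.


Scanning each character of 'bawanvaparve':
  Position 1: 'b' -> consonant (running count: 0)
  Position 2: 'a' -> vowel (running count: 1)
  Position 3: 'w' -> consonant (running count: 1)
  Position 4: 'a' -> vowel (running count: 2)
  Position 5: 'n' -> consonant (running count: 2)
  Position 6: 'v' -> consonant (running count: 2)
  Position 7: 'a' -> vowel (running count: 3)
  Position 8: 'p' -> consonant (running count: 3)
  Position 9: 'a' -> vowel (running count: 4)
  Position 10: 'r' -> consonant (running count: 4)
  Position 11: 'v' -> consonant (running count: 4)
  Position 12: 'e' -> vowel (running count: 5)
Total vowels: 5

5


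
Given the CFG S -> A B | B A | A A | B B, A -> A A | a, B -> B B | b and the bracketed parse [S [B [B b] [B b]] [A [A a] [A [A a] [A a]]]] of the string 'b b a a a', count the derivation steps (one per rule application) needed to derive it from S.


Every bracketed nonterminal node [X ...] in the tree is produced by exactly one rule application.
Reading the tree off as a leftmost derivation:
  Step 1: S  =>  B A   (applied S -> B A)
  Step 2: B A  =>  B B A   (applied B -> B B)
  Step 3: B B A  =>  b B A   (applied B -> b)
  Step 4: b B A  =>  b b A   (applied B -> b)
  Step 5: b b A  =>  b b A A   (applied A -> A A)
  Step 6: b b A A  =>  b b a A   (applied A -> a)
  Step 7: b b a A  =>  b b a A A   (applied A -> A A)
  Step 8: b b a A A  =>  b b a a A   (applied A -> a)
  Step 9: b b a a A  =>  b b a a a   (applied A -> a)
Final yield: b b a a a
Total rewrite steps: 9

9


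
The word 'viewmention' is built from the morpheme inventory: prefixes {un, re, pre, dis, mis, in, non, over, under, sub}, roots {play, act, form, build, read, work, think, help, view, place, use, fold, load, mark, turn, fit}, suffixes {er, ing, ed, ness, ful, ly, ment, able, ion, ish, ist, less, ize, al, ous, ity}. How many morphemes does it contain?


Segmenting 'viewmention' against the inventory:
  'view' -> root (morpheme 1)
  'ment' -> suffix (morpheme 2)
  'ion' -> suffix (morpheme 3)
Total morphemes: 3

3


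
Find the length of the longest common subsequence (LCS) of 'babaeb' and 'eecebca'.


DP table for LCS of 'babaeb' and 'eecebca':
       e  e  c  e  b  c  a
    0  0  0  0  0  0  0  0
  b 0  0  0  0  0  1  1  1
  a 0  0  0  0  0  1  1  2
  b 0  0  0  0  0  1  1  2
  a 0  0  0  0  0  1  1  2
  e 0  1  1  1  1  1  1  2
  b 0  1  1  1  1  2  2  2
LCS: 'ba'
LCS length = 2

2


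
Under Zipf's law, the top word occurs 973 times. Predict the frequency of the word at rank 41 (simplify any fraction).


Zipf's law: freq(rank) = f1 / rank
f1 = 973, rank = 41
freq = 973 / 41
GCD(973, 41) = 1
Simplified: 973/41

973/41


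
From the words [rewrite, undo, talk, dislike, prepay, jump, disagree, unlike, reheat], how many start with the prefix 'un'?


Checking each word for prefix 'un':
  'rewrite' -> no (count: 0)
  'undo' -> YES, starts with 'un' (count: 1)
  'talk' -> no (count: 1)
  'dislike' -> no (count: 1)
  'prepay' -> no (count: 1)
  'jump' -> no (count: 1)
  'disagree' -> no (count: 1)
  'unlike' -> YES, starts with 'un' (count: 2)
  'reheat' -> no (count: 2)
Total with prefix 'un': 2

2


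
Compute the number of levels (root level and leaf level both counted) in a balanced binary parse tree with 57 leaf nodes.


In a balanced binary tree with n leaves the deepest leaf is ceil(log2(n)) edges below the root,
so counting node levels inclusive of root and leaves gives ceil(log2(n)) + 1 levels.
log2(57) = 5.8329
ceil(5.8329) = 6
levels = 6 + 1 = 7

7


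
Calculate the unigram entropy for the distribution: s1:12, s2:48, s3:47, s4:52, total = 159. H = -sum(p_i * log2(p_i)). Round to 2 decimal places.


Computing entropy H = -sum(p_i * log2(p_i)):
  s1: p = 12/159 = 0.0755, -p*log2(p) = 0.2814
  s2: p = 48/159 = 0.3019, -p*log2(p) = 0.5216
  s3: p = 47/159 = 0.2956, -p*log2(p) = 0.5197
  s4: p = 52/159 = 0.3270, -p*log2(p) = 0.5273
H = sum of terms = 1.8500
Rounded to 2 decimals: 1.85

1.85


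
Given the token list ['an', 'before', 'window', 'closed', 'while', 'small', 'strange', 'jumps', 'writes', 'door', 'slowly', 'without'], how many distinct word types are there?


Listing all tokens and tracking unique types:
  Token 1: 'an' -> NEW (unique so far: 1)
  Token 2: 'before' -> NEW (unique so far: 2)
  Token 3: 'window' -> NEW (unique so far: 3)
  Token 4: 'closed' -> NEW (unique so far: 4)
  Token 5: 'while' -> NEW (unique so far: 5)
  Token 6: 'small' -> NEW (unique so far: 6)
  Token 7: 'strange' -> NEW (unique so far: 7)
  Token 8: 'jumps' -> NEW (unique so far: 8)
  Token 9: 'writes' -> NEW (unique so far: 9)
  Token 10: 'door' -> NEW (unique so far: 10)
  Token 11: 'slowly' -> NEW (unique so far: 11)
  Token 12: 'without' -> NEW (unique so far: 12)
Unique types: ('an', 'before', 'closed', 'door', 'jumps', 'slowly', 'small', 'strange', 'while', 'window', 'without', 'writes')
Vocabulary size: 12

12


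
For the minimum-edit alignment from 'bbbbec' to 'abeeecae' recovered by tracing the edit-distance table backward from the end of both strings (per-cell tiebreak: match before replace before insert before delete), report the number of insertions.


Edit distance = 5. Backtracking from cell (6, 8) with preference match > replace > insert > delete,
then listing the resulting alignment 'bbbbec' -> 'abeeecae' left to right:
  Step 1: replace b->a
  Step 2: keep 'b'
  Step 3: replace b->e
  Step 4: replace b->e
  Step 5: keep 'e'
  Step 6: keep 'c'
  Step 7: insert 'a' [insertion #1]
  Step 8: insert 'e' [insertion #2]
Total insertions: 2

2


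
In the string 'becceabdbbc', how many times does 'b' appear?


Scanning 'becceabdbbc' for 'b':
  Position 0: 'b' -> MATCH (count: 1)
  Position 6: 'b' -> MATCH (count: 2)
  Position 8: 'b' -> MATCH (count: 3)
  Position 9: 'b' -> MATCH (count: 4)
Total occurrences of 'b': 4

4


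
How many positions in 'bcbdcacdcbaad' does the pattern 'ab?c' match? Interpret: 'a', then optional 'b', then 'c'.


Pattern: ab?c means 'a', then optional 'b', then 'c'.
Scanning 'bcbdcacdcbaad' position-by-position:
  Pos 0: window 'bcb' -> no
  Pos 1: window 'cbd' -> no
  Pos 2: window 'bdc' -> no
  Pos 3: window 'dca' -> no
  Pos 4: window 'cac' -> no
  Pos 5: window 'acd' -> MATCH
  Pos 6: window 'cdc' -> no
  Pos 7: window 'dcb' -> no
  Pos 8: window 'cba' -> no
  Pos 9: window 'baa' -> no
  Pos 10: window 'aad' -> no
  Pos 11: window 'ad' -> no
  Pos 12: window 'd' -> no
Total matches: 1

1


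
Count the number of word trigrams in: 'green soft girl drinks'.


Word trigrams from [4] words:
  Trigram 1: (green soft girl)
  Trigram 2: (soft girl drinks)
Total word trigrams: 4 - 2 = 2

2


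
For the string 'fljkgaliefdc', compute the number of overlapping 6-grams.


String 'fljkgaliefdc' has length L = 12.
Number of overlapping n-grams = L - n + 1
Substituting: 12 - 6 + 1 = 7

7


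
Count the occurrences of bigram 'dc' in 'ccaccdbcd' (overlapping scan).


Scanning 'ccaccdbcd' for bigram 'dc':
  Position 0: 'cc' -> no
  Position 1: 'ca' -> no
  Position 2: 'ac' -> no
  Position 3: 'cc' -> no
  Position 4: 'cd' -> no
  Position 5: 'db' -> no
  Position 6: 'bc' -> no
  Position 7: 'cd' -> no
Total matches: 0

0


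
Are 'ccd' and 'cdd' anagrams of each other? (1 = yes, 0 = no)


Sort characters of 'ccd': 'ccd'
Sort characters of 'cdd': 'cdd'
Sorted forms differ -> they are NOT anagrams
Result: 0

0


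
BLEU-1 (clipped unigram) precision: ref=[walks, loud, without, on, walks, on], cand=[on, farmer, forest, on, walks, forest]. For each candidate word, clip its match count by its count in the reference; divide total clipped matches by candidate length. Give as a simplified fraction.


Reference word counts: {'loud': 1, 'on': 2, 'walks': 2, 'without': 1}
Checking each candidate word (with clipping):
  'on' -> in reference (ref count 2, used 1/2) -> match (matches: 1)
  'farmer' -> not in reference -> no match (matches: 1)
  'forest' -> not in reference -> no match (matches: 1)
  'on' -> in reference (ref count 2, used 2/2) -> match (matches: 2)
  'walks' -> in reference (ref count 2, used 1/2) -> match (matches: 3)
  'forest' -> not in reference -> no match (matches: 3)
Clipped matches: 3, Candidate length: 6
Precision = 3/6 = 1/2

1/2


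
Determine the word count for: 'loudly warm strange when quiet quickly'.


Counting words by splitting on spaces:
  Word 1: 'loudly'
  Word 2: 'warm'
  Word 3: 'strange'
  Word 4: 'when'
  Word 5: 'quiet'
  Word 6: 'quickly'
Total words: 6

6


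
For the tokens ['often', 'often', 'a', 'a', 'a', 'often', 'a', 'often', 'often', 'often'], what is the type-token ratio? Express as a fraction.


Tokens: 10
Unique types: ('a', 'often') = 2
TTR = 2/10
Simplify: divide both by 2 -> 1/5
TTR = 1/5

1/5


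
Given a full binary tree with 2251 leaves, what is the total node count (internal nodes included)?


Leaf nodes (terminals): 2251
Internal nodes = n - 1 = 2251 - 1 = 2250
Total = leaves + internal = 2251 + 2250 = 4501

4501


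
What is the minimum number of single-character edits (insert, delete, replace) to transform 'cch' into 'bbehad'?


Building DP table for s1='cch' (len 3) and s2='bbehad' (len 6):
       b  b  e  h  a  d
    0  1  2  3  4  5  6
  c 1  1  2  3  4  5  6
  c 2  2  2  3  4  5  6
  h 3  3  3  3  3  4  5
Edit distance = dp[3][6] = 5

5


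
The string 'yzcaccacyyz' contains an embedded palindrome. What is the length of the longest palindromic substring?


Scanning 'yzcaccacyyz' for palindromic substrings.
Substring at positions 2-7: 'caccac'.
Check: reverse('caccac') = 'caccac' -> palindrome confirmed.
Neighbouring characters ('z' / 'y') break symmetry, so it cannot extend further.
No longer palindromic substring exists; longest length = 6

6


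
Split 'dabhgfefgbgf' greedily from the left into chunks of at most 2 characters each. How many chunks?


'dabhgfefgbgf' has 12 characters.
Chunking with max size 2:
  Chunk 1: 'da' (positions 0-1)
  Chunk 2: 'bh' (positions 2-3)
  Chunk 3: 'gf' (positions 4-5)
  Chunk 4: 'ef' (positions 6-7)
  Chunk 5: 'gb' (positions 8-9)
  Chunk 6: 'gf' (positions 10-11)
Total chunks: ceil(12 / 2) = 6

6


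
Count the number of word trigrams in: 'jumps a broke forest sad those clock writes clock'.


Word trigrams from [9] words:
  Trigram 1: (jumps a broke)
  Trigram 2: (a broke forest)
  Trigram 3: (broke forest sad)
  Trigram 4: (forest sad those)
  Trigram 5: (sad those clock)
  Trigram 6: (those clock writes)
  Trigram 7: (clock writes clock)
Total word trigrams: 9 - 2 = 7

7


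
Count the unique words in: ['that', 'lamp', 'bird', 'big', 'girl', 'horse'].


Listing all tokens and tracking unique types:
  Token 1: 'that' -> NEW (unique so far: 1)
  Token 2: 'lamp' -> NEW (unique so far: 2)
  Token 3: 'bird' -> NEW (unique so far: 3)
  Token 4: 'big' -> NEW (unique so far: 4)
  Token 5: 'girl' -> NEW (unique so far: 5)
  Token 6: 'horse' -> NEW (unique so far: 6)
Unique types: ('big', 'bird', 'girl', 'horse', 'lamp', 'that')
Vocabulary size: 6

6


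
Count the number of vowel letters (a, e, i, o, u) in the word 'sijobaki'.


Scanning each character of 'sijobaki':
  Position 1: 's' -> consonant (running count: 0)
  Position 2: 'i' -> vowel (running count: 1)
  Position 3: 'j' -> consonant (running count: 1)
  Position 4: 'o' -> vowel (running count: 2)
  Position 5: 'b' -> consonant (running count: 2)
  Position 6: 'a' -> vowel (running count: 3)
  Position 7: 'k' -> consonant (running count: 3)
  Position 8: 'i' -> vowel (running count: 4)
Total vowels: 4

4


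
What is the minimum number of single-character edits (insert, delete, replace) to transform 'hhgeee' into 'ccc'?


Building DP table for s1='hhgeee' (len 6) and s2='ccc' (len 3):
       c  c  c
    0  1  2  3
  h 1  1  2  3
  h 2  2  2  3
  g 3  3  3  3
  e 4  4  4  4
  e 5  5  5  5
  e 6  6  6  6
Edit distance = dp[6][3] = 6

6


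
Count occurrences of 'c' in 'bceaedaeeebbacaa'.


Scanning 'bceaedaeeebbacaa' for 'c':
  Position 1: 'c' -> MATCH (count: 1)
  Position 13: 'c' -> MATCH (count: 2)
Total occurrences of 'c': 2

2


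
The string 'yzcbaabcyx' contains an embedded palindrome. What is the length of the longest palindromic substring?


Scanning 'yzcbaabcyx' for palindromic substrings.
Substring at positions 2-7: 'cbaabc'.
Check: reverse('cbaabc') = 'cbaabc' -> palindrome confirmed.
Neighbouring characters ('z' / 'y') break symmetry, so it cannot extend further.
No longer palindromic substring exists; longest length = 6

6


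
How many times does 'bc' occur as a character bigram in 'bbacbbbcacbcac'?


Scanning 'bbacbbbcacbcac' for bigram 'bc':
  Position 0: 'bb' -> no
  Position 1: 'ba' -> no
  Position 2: 'ac' -> no
  Position 3: 'cb' -> no
  Position 4: 'bb' -> no
  Position 5: 'bb' -> no
  Position 6: 'bc' -> MATCH
  Position 7: 'ca' -> no
  Position 8: 'ac' -> no
  Position 9: 'cb' -> no
  Position 10: 'bc' -> MATCH
  Position 11: 'ca' -> no
  Position 12: 'ac' -> no
Total matches: 2

2


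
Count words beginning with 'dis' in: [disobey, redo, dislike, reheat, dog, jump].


Checking each word for prefix 'dis':
  'disobey' -> YES, starts with 'dis' (count: 1)
  'redo' -> no (count: 1)
  'dislike' -> YES, starts with 'dis' (count: 2)
  'reheat' -> no (count: 2)
  'dog' -> no (count: 2)
  'jump' -> no (count: 2)
Total with prefix 'dis': 2

2


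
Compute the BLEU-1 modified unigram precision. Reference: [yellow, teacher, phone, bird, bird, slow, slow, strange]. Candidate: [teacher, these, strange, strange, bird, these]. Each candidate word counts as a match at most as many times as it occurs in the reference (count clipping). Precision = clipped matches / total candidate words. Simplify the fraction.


Reference word counts: {'bird': 2, 'phone': 1, 'slow': 2, 'strange': 1, 'teacher': 1, 'yellow': 1}
Checking each candidate word (with clipping):
  'teacher' -> in reference (ref count 1, used 1/1) -> match (matches: 1)
  'these' -> not in reference -> no match (matches: 1)
  'strange' -> in reference (ref count 1, used 1/1) -> match (matches: 2)
  'strange' -> ref count 1 already used up (1/1) -> clipped, no match (matches: 2)
  'bird' -> in reference (ref count 2, used 1/2) -> match (matches: 3)
  'these' -> not in reference -> no match (matches: 3)
Clipped matches: 3, Candidate length: 6
Precision = 3/6 = 1/2

1/2


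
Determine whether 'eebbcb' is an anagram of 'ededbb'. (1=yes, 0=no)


Sort characters of 'eebbcb': 'bbbcee'
Sort characters of 'ededbb': 'bbddee'
Sorted forms differ -> they are NOT anagrams
Result: 0

0


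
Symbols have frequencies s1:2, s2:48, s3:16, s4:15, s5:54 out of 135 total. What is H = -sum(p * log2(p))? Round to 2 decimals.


Computing entropy H = -sum(p_i * log2(p_i)):
  s1: p = 2/135 = 0.0148, -p*log2(p) = 0.0900
  s2: p = 48/135 = 0.3556, -p*log2(p) = 0.5304
  s3: p = 16/135 = 0.1185, -p*log2(p) = 0.3647
  s4: p = 15/135 = 0.1111, -p*log2(p) = 0.3522
  s5: p = 54/135 = 0.4000, -p*log2(p) = 0.5288
H = sum of terms = 1.8661
Rounded to 2 decimals: 1.87

1.87


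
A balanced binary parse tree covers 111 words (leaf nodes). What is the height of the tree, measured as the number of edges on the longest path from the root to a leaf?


In a balanced binary tree with n leaves the deepest leaf is ceil(log2(n)) edges below the root.
log2(111) = 6.7944
ceil(6.7944) = 7
height (edges) = 7

7


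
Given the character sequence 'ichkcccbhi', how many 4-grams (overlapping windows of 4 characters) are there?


String 'ichkcccbhi' has length L = 10.
Number of overlapping n-grams = L - n + 1
Substituting: 10 - 4 + 1 = 7

7


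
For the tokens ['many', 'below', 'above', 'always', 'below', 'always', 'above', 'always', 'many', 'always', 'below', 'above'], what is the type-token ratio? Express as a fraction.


Tokens: 12
Unique types: ('above', 'always', 'below', 'many') = 4
TTR = 4/12
Simplify: divide both by 4 -> 1/3
TTR = 1/3

1/3


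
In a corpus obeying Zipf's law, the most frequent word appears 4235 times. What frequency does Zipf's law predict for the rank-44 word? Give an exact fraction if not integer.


Zipf's law: freq(rank) = f1 / rank
f1 = 4235, rank = 44
freq = 4235 / 44
GCD(4235, 44) = 11
Simplified: 385/4

385/4


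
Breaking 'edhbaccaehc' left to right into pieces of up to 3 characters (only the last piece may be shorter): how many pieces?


'edhbaccaehc' has 11 characters.
Chunking with max size 3:
  Chunk 1: 'edh' (positions 0-2)
  Chunk 2: 'bac' (positions 3-5)
  Chunk 3: 'cae' (positions 6-8)
  Chunk 4: 'hc' (positions 9-10)
Total chunks: ceil(11 / 3) = 4

4


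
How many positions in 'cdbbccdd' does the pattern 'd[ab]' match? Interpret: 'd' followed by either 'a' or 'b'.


Pattern: d[ab] means 'd' followed by either 'a' or 'b'.
Scanning 'cdbbccdd' position-by-position:
  Pos 0: window 'cd' -> no
  Pos 1: window 'db' -> MATCH
  Pos 2: window 'bb' -> no
  Pos 3: window 'bc' -> no
  Pos 4: window 'cc' -> no
  Pos 5: window 'cd' -> no
  Pos 6: window 'dd' -> no
  Pos 7: window 'd' -> no
Total matches: 1

1


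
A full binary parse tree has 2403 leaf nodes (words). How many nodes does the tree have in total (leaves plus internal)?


Leaf nodes (terminals): 2403
Internal nodes = n - 1 = 2403 - 1 = 2402
Total = leaves + internal = 2403 + 2402 = 4805

4805


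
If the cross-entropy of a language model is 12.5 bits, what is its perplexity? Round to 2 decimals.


Perplexity formula: PP = 2^H
H = 12.5
PP = 2^12.5
Decompose: 2^12.5 = 2^12 * 2^0.5 = 2^12 * sqrt(2)
2^12 = 4096, sqrt(2) ~ 1.4142136
PP ~ 4096 * 1.4142136 = 5792.6189056
Rounded to 2 decimals: 5792.62

5792.62


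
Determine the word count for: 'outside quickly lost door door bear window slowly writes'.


Counting words by splitting on spaces:
  Word 1: 'outside'
  Word 2: 'quickly'
  Word 3: 'lost'
  Word 4: 'door'
  Word 5: 'door'
  Word 6: 'bear'
  Word 7: 'window'
  Word 8: 'slowly'
  Word 9: 'writes'
Total words: 9

9


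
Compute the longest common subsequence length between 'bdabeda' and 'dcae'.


DP table for LCS of 'bdabeda' and 'dcae':
       d  c  a  e
    0  0  0  0  0
  b 0  0  0  0  0
  d 0  1  1  1  1
  a 0  1  1  2  2
  b 0  1  1  2  2
  e 0  1  1  2  3
  d 0  1  1  2  3
  a 0  1  1  2  3
LCS: 'dae'
LCS length = 3

3


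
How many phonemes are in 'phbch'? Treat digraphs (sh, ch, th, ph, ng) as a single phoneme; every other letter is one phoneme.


Parsing 'phbch' greedily, digraphs first:
  'ph' -> digraph (1 consonant phoneme) (phonemes so far: 1)
  'b' -> consonant phoneme (phonemes so far: 2)
  'ch' -> digraph (1 consonant phoneme) (phonemes so far: 3)
Total phonemes: 3

3


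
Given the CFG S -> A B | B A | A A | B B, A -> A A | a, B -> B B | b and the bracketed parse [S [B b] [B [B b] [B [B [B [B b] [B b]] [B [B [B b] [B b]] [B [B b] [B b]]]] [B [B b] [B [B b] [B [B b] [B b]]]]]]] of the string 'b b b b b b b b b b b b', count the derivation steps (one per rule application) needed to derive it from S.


Every bracketed nonterminal node [X ...] in the tree is produced by exactly one rule application.
Reading the tree off as a leftmost derivation:
  Step 1: S  =>  B B   (applied S -> B B)
  Step 2: B B  =>  b B   (applied B -> b)
  Step 3: b B  =>  b B B   (applied B -> B B)
  Step 4: b B B  =>  b b B   (applied B -> b)
  Step 5: b b B  =>  b b B B   (applied B -> B B)
  Step 6: b b B B  =>  b b B B B   (applied B -> B B)
  Step 7: b b B B B  =>  b b B B B B   (applied B -> B B)
  Step 8: b b B B B B  =>  b b b B B B   (applied B -> b)
  Step 9: b b b B B B  =>  b b b b B B   (applied B -> b)
  Step 10: b b b b B B  =>  b b b b B B B   (applied B -> B B)
  Step 11: b b b b B B B  =>  b b b b B B B B   (applied B -> B B)
  Step 12: b b b b B B B B  =>  b b b b b B B B   (applied B -> b)
  Step 13: b b b b b B B B  =>  b b b b b b B B   (applied B -> b)
  Step 14: b b b b b b B B  =>  b b b b b b B B B   (applied B -> B B)
  Step 15: b b b b b b B B B  =>  b b b b b b b B B   (applied B -> b)
  Step 16: b b b b b b b B B  =>  b b b b b b b b B   (applied B -> b)
  Step 17: b b b b b b b b B  =>  b b b b b b b b B B   (applied B -> B B)
  Step 18: b b b b b b b b B B  =>  b b b b b b b b b B   (applied B -> b)
  Step 19: b b b b b b b b b B  =>  b b b b b b b b b B B   (applied B -> B B)
  Step 20: b b b b b b b b b B B  =>  b b b b b b b b b b B   (applied B -> b)
  Step 21: b b b b b b b b b b B  =>  b b b b b b b b b b B B   (applied B -> B B)
  Step 22: b b b b b b b b b b B B  =>  b b b b b b b b b b b B   (applied B -> b)
  Step 23: b b b b b b b b b b b B  =>  b b b b b b b b b b b b   (applied B -> b)
Final yield: b b b b b b b b b b b b
Total rewrite steps: 23

23


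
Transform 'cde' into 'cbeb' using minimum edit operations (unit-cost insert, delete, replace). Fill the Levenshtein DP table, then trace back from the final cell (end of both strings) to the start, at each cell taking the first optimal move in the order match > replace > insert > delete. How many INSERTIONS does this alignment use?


Edit distance = 2. Backtracking from cell (3, 4) with preference match > replace > insert > delete,
then listing the resulting alignment 'cde' -> 'cbeb' left to right:
  Step 1: keep 'c'
  Step 2: replace d->b
  Step 3: keep 'e'
  Step 4: insert 'b' [insertion #1]
Total insertions: 1

1


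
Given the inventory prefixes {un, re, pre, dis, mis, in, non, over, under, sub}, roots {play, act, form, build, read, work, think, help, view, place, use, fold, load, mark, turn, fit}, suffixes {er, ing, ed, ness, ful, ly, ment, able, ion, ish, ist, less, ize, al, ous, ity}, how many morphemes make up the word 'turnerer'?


Segmenting 'turnerer' against the inventory:
  'turn' -> root (morpheme 1)
  'er' -> suffix (morpheme 2)
  'er' -> suffix (morpheme 3)
Total morphemes: 3

3


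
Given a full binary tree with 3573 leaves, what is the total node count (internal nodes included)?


Leaf nodes (terminals): 3573
Internal nodes = n - 1 = 3573 - 1 = 3572
Total = leaves + internal = 3573 + 3572 = 7145

7145


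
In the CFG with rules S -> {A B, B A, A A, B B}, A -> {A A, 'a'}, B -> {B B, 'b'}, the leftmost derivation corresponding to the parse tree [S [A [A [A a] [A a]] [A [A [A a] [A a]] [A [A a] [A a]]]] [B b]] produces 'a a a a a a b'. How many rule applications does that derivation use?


Every bracketed nonterminal node [X ...] in the tree is produced by exactly one rule application.
Reading the tree off as a leftmost derivation:
  Step 1: S  =>  A B   (applied S -> A B)
  Step 2: A B  =>  A A B   (applied A -> A A)
  Step 3: A A B  =>  A A A B   (applied A -> A A)
  Step 4: A A A B  =>  a A A B   (applied A -> a)
  Step 5: a A A B  =>  a a A B   (applied A -> a)
  Step 6: a a A B  =>  a a A A B   (applied A -> A A)
  Step 7: a a A A B  =>  a a A A A B   (applied A -> A A)
  Step 8: a a A A A B  =>  a a a A A B   (applied A -> a)
  Step 9: a a a A A B  =>  a a a a A B   (applied A -> a)
  Step 10: a a a a A B  =>  a a a a A A B   (applied A -> A A)
  Step 11: a a a a A A B  =>  a a a a a A B   (applied A -> a)
  Step 12: a a a a a A B  =>  a a a a a a B   (applied A -> a)
  Step 13: a a a a a a B  =>  a a a a a a b   (applied B -> b)
Final yield: a a a a a a b
Total rewrite steps: 13

13


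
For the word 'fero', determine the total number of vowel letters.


Scanning each character of 'fero':
  Position 1: 'f' -> consonant (running count: 0)
  Position 2: 'e' -> vowel (running count: 1)
  Position 3: 'r' -> consonant (running count: 1)
  Position 4: 'o' -> vowel (running count: 2)
Total vowels: 2

2


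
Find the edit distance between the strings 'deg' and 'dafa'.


Building DP table for s1='deg' (len 3) and s2='dafa' (len 4):
       d  a  f  a
    0  1  2  3  4
  d 1  0  1  2  3
  e 2  1  1  2  3
  g 3  2  2  2  3
Edit distance = dp[3][4] = 3

3


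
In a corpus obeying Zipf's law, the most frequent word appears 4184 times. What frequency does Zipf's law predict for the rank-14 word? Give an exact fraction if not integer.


Zipf's law: freq(rank) = f1 / rank
f1 = 4184, rank = 14
freq = 4184 / 14
GCD(4184, 14) = 2
Simplified: 2092/7

2092/7


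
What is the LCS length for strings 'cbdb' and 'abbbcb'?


DP table for LCS of 'cbdb' and 'abbbcb':
       a  b  b  b  c  b
    0  0  0  0  0  0  0
  c 0  0  0  0  0  1  1
  b 0  0  1  1  1  1  2
  d 0  0  1  1  1  1  2
  b 0  0  1  2  2  2  2
LCS: 'cb'
LCS length = 2

2


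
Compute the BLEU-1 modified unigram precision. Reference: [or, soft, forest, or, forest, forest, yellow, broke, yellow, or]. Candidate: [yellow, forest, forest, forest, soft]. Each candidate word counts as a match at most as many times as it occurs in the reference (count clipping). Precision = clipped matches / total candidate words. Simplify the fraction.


Reference word counts: {'broke': 1, 'forest': 3, 'or': 3, 'soft': 1, 'yellow': 2}
Checking each candidate word (with clipping):
  'yellow' -> in reference (ref count 2, used 1/2) -> match (matches: 1)
  'forest' -> in reference (ref count 3, used 1/3) -> match (matches: 2)
  'forest' -> in reference (ref count 3, used 2/3) -> match (matches: 3)
  'forest' -> in reference (ref count 3, used 3/3) -> match (matches: 4)
  'soft' -> in reference (ref count 1, used 1/1) -> match (matches: 5)
Clipped matches: 5, Candidate length: 5
Precision = 5/5 = 1

1


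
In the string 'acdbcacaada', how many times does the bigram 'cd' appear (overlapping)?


Scanning 'acdbcacaada' for bigram 'cd':
  Position 0: 'ac' -> no
  Position 1: 'cd' -> MATCH
  Position 2: 'db' -> no
  Position 3: 'bc' -> no
  Position 4: 'ca' -> no
  Position 5: 'ac' -> no
  Position 6: 'ca' -> no
  Position 7: 'aa' -> no
  Position 8: 'ad' -> no
  Position 9: 'da' -> no
Total matches: 1

1


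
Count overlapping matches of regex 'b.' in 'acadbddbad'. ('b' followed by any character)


Pattern: b. means 'b' followed by any character.
Scanning 'acadbddbad' position-by-position:
  Pos 0: window 'ac' -> no
  Pos 1: window 'ca' -> no
  Pos 2: window 'ad' -> no
  Pos 3: window 'db' -> no
  Pos 4: window 'bd' -> MATCH
  Pos 5: window 'dd' -> no
  Pos 6: window 'db' -> no
  Pos 7: window 'ba' -> MATCH
  Pos 8: window 'ad' -> no
  Pos 9: window 'd' -> no
Total matches: 2

2


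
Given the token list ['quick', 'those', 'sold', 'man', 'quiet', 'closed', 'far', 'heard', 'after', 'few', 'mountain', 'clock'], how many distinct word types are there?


Listing all tokens and tracking unique types:
  Token 1: 'quick' -> NEW (unique so far: 1)
  Token 2: 'those' -> NEW (unique so far: 2)
  Token 3: 'sold' -> NEW (unique so far: 3)
  Token 4: 'man' -> NEW (unique so far: 4)
  Token 5: 'quiet' -> NEW (unique so far: 5)
  Token 6: 'closed' -> NEW (unique so far: 6)
  Token 7: 'far' -> NEW (unique so far: 7)
  Token 8: 'heard' -> NEW (unique so far: 8)
  Token 9: 'after' -> NEW (unique so far: 9)
  Token 10: 'few' -> NEW (unique so far: 10)
  Token 11: 'mountain' -> NEW (unique so far: 11)
  Token 12: 'clock' -> NEW (unique so far: 12)
Unique types: ('after', 'clock', 'closed', 'far', 'few', 'heard', 'man', 'mountain', 'quick', 'quiet', 'sold', 'those')
Vocabulary size: 12

12


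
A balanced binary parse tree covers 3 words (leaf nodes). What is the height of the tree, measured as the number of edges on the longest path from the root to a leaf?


In a balanced binary tree with n leaves the deepest leaf is ceil(log2(n)) edges below the root.
log2(3) = 1.5850
ceil(1.5850) = 2
height (edges) = 2

2


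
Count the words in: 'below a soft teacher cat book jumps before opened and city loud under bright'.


Counting words by splitting on spaces:
  Word 1: 'below'
  Word 2: 'a'
  Word 3: 'soft'
  Word 4: 'teacher'
  Word 5: 'cat'
  Word 6: 'book'
  Word 7: 'jumps'
  Word 8: 'before'
  Word 9: 'opened'
  Word 10: 'and'
  Word 11: 'city'
  Word 12: 'loud'
  Word 13: 'under'
  Word 14: 'bright'
Total words: 14

14


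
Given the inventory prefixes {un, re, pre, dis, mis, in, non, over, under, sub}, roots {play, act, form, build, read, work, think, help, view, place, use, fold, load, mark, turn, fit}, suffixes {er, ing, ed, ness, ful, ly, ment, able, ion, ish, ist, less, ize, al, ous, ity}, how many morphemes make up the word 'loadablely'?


Segmenting 'loadablely' against the inventory:
  'load' -> root (morpheme 1)
  'able' -> suffix (morpheme 2)
  'ly' -> suffix (morpheme 3)
Total morphemes: 3

3


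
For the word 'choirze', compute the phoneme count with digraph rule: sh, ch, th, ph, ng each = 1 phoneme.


Parsing 'choirze' greedily, digraphs first:
  'ch' -> digraph (1 consonant phoneme) (phonemes so far: 1)
  'o' -> vowel phoneme (phonemes so far: 2)
  'i' -> vowel phoneme (phonemes so far: 3)
  'r' -> consonant phoneme (phonemes so far: 4)
  'z' -> consonant phoneme (phonemes so far: 5)
  'e' -> vowel phoneme (phonemes so far: 6)
Total phonemes: 6

6


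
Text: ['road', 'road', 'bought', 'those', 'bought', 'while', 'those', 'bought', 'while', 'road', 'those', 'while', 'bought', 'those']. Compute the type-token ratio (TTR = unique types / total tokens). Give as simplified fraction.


Tokens: 14
Unique types: ('bought', 'road', 'those', 'while') = 4
TTR = 4/14
Simplify: divide both by 2 -> 2/7
TTR = 2/7

2/7


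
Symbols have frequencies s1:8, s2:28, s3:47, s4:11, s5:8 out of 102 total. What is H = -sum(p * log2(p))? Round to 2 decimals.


Computing entropy H = -sum(p_i * log2(p_i)):
  s1: p = 8/102 = 0.0784, -p*log2(p) = 0.2880
  s2: p = 28/102 = 0.2745, -p*log2(p) = 0.5120
  s3: p = 47/102 = 0.4608, -p*log2(p) = 0.5151
  s4: p = 11/102 = 0.1078, -p*log2(p) = 0.3465
  s5: p = 8/102 = 0.0784, -p*log2(p) = 0.2880
H = sum of terms = 1.9496
Rounded to 2 decimals: 1.95

1.95


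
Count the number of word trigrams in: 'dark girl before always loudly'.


Word trigrams from [5] words:
  Trigram 1: (dark girl before)
  Trigram 2: (girl before always)
  Trigram 3: (before always loudly)
Total word trigrams: 5 - 2 = 3

3


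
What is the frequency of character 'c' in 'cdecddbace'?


Scanning 'cdecddbace' for 'c':
  Position 0: 'c' -> MATCH (count: 1)
  Position 3: 'c' -> MATCH (count: 2)
  Position 8: 'c' -> MATCH (count: 3)
Total occurrences of 'c': 3

3


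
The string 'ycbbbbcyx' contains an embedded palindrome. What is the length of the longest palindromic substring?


Scanning 'ycbbbbcyx' for palindromic substrings.
Substring at positions 0-7: 'ycbbbbcy'.
Check: reverse('ycbbbbcy') = 'ycbbbbcy' -> palindrome confirmed.
Neighbouring characters ('-' / 'x') break symmetry, so it cannot extend further.
No longer palindromic substring exists; longest length = 8

8


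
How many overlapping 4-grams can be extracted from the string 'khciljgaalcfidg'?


String 'khciljgaalcfidg' has length L = 15.
Number of overlapping n-grams = L - n + 1
Substituting: 15 - 4 + 1 = 12

12


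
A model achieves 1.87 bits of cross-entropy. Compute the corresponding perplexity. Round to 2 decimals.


Perplexity formula: PP = 2^H
H = 1.87
PP = 2^1.87
Decompose: 2^1.87 = 2^1 * 2^0.87
2^1 = 2, 2^0.87 ~ 1.8276629
PP ~ 2 * 1.8276629 = 3.6553258
Rounded to 2 decimals: 3.66

3.66


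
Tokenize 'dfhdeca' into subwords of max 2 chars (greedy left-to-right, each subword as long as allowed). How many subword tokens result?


'dfhdeca' has 7 characters.
Chunking with max size 2:
  Chunk 1: 'df' (positions 0-1)
  Chunk 2: 'hd' (positions 2-3)
  Chunk 3: 'ec' (positions 4-5)
  Chunk 4: 'a' (positions 6-6)
Total chunks: ceil(7 / 2) = 4

4


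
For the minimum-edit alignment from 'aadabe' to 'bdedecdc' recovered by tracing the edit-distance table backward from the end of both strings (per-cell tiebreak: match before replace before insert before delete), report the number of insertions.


Edit distance = 7. Backtracking from cell (6, 8) with preference match > replace > insert > delete,
then listing the resulting alignment 'aadabe' -> 'bdedecdc' left to right:
  Step 1: insert 'b' [insertion #1]
  Step 2: replace a->d
  Step 3: replace a->e
  Step 4: keep 'd'
  Step 5: insert 'e' [insertion #2]
  Step 6: replace a->c
  Step 7: replace b->d
  Step 8: replace e->c
Total insertions: 2

2


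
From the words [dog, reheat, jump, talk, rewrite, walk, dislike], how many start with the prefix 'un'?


Checking each word for prefix 'un':
  'dog' -> no (count: 0)
  'reheat' -> no (count: 0)
  'jump' -> no (count: 0)
  'talk' -> no (count: 0)
  'rewrite' -> no (count: 0)
  'walk' -> no (count: 0)
  'dislike' -> no (count: 0)
Total with prefix 'un': 0

0


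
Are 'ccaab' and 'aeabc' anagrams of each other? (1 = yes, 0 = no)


Sort characters of 'ccaab': 'aabcc'
Sort characters of 'aeabc': 'aabce'
Sorted forms differ -> they are NOT anagrams
Result: 0

0


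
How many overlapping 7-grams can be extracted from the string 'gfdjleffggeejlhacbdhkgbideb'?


String 'gfdjleffggeejlhacbdhkgbideb' has length L = 27.
Number of overlapping n-grams = L - n + 1
Substituting: 27 - 7 + 1 = 21

21


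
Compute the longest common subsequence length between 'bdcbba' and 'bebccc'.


DP table for LCS of 'bdcbba' and 'bebccc':
       b  e  b  c  c  c
    0  0  0  0  0  0  0
  b 0  1  1  1  1  1  1
  d 0  1  1  1  1  1  1
  c 0  1  1  1  2  2  2
  b 0  1  1  2  2  2  2
  b 0  1  1  2  2  2  2
  a 0  1  1  2  2  2  2
LCS: 'bc'
LCS length = 2

2


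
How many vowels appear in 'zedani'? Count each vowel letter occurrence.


Scanning each character of 'zedani':
  Position 1: 'z' -> consonant (running count: 0)
  Position 2: 'e' -> vowel (running count: 1)
  Position 3: 'd' -> consonant (running count: 1)
  Position 4: 'a' -> vowel (running count: 2)
  Position 5: 'n' -> consonant (running count: 2)
  Position 6: 'i' -> vowel (running count: 3)
Total vowels: 3

3


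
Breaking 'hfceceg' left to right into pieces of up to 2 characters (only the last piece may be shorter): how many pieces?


'hfceceg' has 7 characters.
Chunking with max size 2:
  Chunk 1: 'hf' (positions 0-1)
  Chunk 2: 'ce' (positions 2-3)
  Chunk 3: 'ce' (positions 4-5)
  Chunk 4: 'g' (positions 6-6)
Total chunks: ceil(7 / 2) = 4

4


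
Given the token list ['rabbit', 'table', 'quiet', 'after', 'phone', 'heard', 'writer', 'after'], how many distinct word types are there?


Listing all tokens and tracking unique types:
  Token 1: 'rabbit' -> NEW (unique so far: 1)
  Token 2: 'table' -> NEW (unique so far: 2)
  Token 3: 'quiet' -> NEW (unique so far: 3)
  Token 4: 'after' -> NEW (unique so far: 4)
  Token 5: 'phone' -> NEW (unique so far: 5)
  Token 6: 'heard' -> NEW (unique so far: 6)
  Token 7: 'writer' -> NEW (unique so far: 7)
  Token 8: 'after' -> duplicate (unique so far: 7)
Unique types: ('after', 'heard', 'phone', 'quiet', 'rabbit', 'table', 'writer')
Vocabulary size: 7

7


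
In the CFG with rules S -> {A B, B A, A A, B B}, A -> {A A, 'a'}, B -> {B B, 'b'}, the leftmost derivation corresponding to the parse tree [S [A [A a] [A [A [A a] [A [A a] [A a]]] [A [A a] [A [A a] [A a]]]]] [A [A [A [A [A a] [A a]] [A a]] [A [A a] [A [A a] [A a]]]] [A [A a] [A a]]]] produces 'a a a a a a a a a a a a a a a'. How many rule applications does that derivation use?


Every bracketed nonterminal node [X ...] in the tree is produced by exactly one rule application.
Reading the tree off as a leftmost derivation:
  Step 1: S  =>  A A   (applied S -> A A)
  Step 2: A A  =>  A A A   (applied A -> A A)
  Step 3: A A A  =>  a A A   (applied A -> a)
  Step 4: a A A  =>  a A A A   (applied A -> A A)
  Step 5: a A A A  =>  a A A A A   (applied A -> A A)
  Step 6: a A A A A  =>  a a A A A   (applied A -> a)
  Step 7: a a A A A  =>  a a A A A A   (applied A -> A A)
  Step 8: a a A A A A  =>  a a a A A A   (applied A -> a)
  Step 9: a a a A A A  =>  a a a a A A   (applied A -> a)
  Step 10: a a a a A A  =>  a a a a A A A   (applied A -> A A)
  Step 11: a a a a A A A  =>  a a a a a A A   (applied A -> a)
  Step 12: a a a a a A A  =>  a a a a a A A A   (applied A -> A A)
  Step 13: a a a a a A A A  =>  a a a a a a A A   (applied A -> a)
  Step 14: a a a a a a A A  =>  a a a a a a a A   (applied A -> a)
  Step 15: a a a a a a a A  =>  a a a a a a a A A   (applied A -> A A)
  Step 16: a a a a a a a A A  =>  a a a a a a a A A A   (applied A -> A A)
  Step 17: a a a a a a a A A A  =>  a a a a a a a A A A A   (applied A -> A A)
  Step 18: a a a a a a a A A A A  =>  a a a a a a a A A A A A   (applied A -> A A)
  Step 19: a a a a a a a A A A A A  =>  a a a a a a a a A A A A   (applied A -> a)
  Step 20: a a a a a a a a A A A A  =>  a a a a a a a a a A A A   (applied A -> a)
  Step 21: a a a a a a a a a A A A  =>  a a a a a a a a a a A A   (applied A -> a)
  Step 22: a a a a a a a a a a A A  =>  a a a a a a a a a a A A A   (applied A -> A A)
  Step 23: a a a a a a a a a a A A A  =>  a a a a a a a a a a a A A   (applied A -> a)
  Step 24: a a a a a a a a a a a A A  =>  a a a a a a a a a a a A A A   (applied A -> A A)
  Step 25: a a a a a a a a a a a A A A  =>  a a a a a a a a a a a a A A   (applied A -> a)
  Step 26: a a a a a a a a a a a a A A  =>  a a a a a a a a a a a a a A   (applied A -> a)
  Step 27: a a a a a a a a a a a a a A  =>  a a a a a a a a a a a a a A A   (applied A -> A A)
  Step 28: a a a a a a a a a a a a a A A  =>  a a a a a a a a a a a a a a A   (applied A -> a)
  Step 29: a a a a a a a a a a a a a a A  =>  a a a a a a a a a a a a a a a   (applied A -> a)
Final yield: a a a a a a a a a a a a a a a
Total rewrite steps: 29

29
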